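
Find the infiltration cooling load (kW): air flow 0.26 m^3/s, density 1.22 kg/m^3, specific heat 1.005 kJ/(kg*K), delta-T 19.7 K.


Q = V_dot * rho * cp * dT
Q = 0.26 * 1.22 * 1.005 * 19.7
Q = 6.28 kW

6.28


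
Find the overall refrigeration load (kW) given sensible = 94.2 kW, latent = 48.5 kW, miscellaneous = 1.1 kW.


Q_total = Q_s + Q_l + Q_misc
Q_total = 94.2 + 48.5 + 1.1
Q_total = 143.8 kW

143.8


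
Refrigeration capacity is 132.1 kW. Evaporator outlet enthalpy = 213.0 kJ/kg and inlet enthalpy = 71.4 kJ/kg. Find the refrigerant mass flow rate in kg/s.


dh = 213.0 - 71.4 = 141.6 kJ/kg
m_dot = Q / dh = 132.1 / 141.6 = 0.9329 kg/s

0.9329


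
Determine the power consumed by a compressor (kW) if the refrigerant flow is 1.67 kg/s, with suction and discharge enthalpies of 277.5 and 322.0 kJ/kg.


dh = 322.0 - 277.5 = 44.5 kJ/kg
W = m_dot * dh = 1.67 * 44.5 = 74.32 kW

74.32


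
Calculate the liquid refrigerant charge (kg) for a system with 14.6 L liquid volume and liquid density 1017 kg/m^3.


Charge = V * rho / 1000
Charge = 14.6 * 1017 / 1000
Charge = 14.85 kg

14.85


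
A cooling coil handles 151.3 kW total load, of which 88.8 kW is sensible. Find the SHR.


SHR = Q_sensible / Q_total
SHR = 88.8 / 151.3
SHR = 0.587

0.587


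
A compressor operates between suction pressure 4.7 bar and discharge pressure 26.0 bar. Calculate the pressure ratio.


PR = P_high / P_low
PR = 26.0 / 4.7
PR = 5.532

5.532


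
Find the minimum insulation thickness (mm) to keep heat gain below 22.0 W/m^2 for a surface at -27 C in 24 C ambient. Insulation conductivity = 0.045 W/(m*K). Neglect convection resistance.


dT = 24 - (-27) = 51 K
thickness = k * dT / q_max * 1000
thickness = 0.045 * 51 / 22.0 * 1000
thickness = 104.3 mm

104.3


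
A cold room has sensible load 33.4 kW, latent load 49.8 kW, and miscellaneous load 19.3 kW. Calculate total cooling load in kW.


Q_total = Q_s + Q_l + Q_misc
Q_total = 33.4 + 49.8 + 19.3
Q_total = 102.5 kW

102.5


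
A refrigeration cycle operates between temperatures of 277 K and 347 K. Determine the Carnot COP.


dT = 347 - 277 = 70 K
COP_carnot = T_cold / dT = 277 / 70
COP_carnot = 3.957

3.957


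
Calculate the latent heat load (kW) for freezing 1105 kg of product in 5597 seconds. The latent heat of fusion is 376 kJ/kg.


Q_lat = m * h_fg / t
Q_lat = 1105 * 376 / 5597
Q_lat = 74.23 kW

74.23


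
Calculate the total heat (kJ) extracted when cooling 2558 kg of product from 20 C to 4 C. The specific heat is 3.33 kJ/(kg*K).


dT = 20 - (4) = 16 K
Q = m * cp * dT = 2558 * 3.33 * 16
Q = 136290 kJ

136290


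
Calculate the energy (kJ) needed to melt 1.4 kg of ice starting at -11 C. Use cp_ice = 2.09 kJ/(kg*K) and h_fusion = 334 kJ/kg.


Sensible heat = cp * dT = 2.09 * 11 = 22.99 kJ/kg
Total per kg = 22.99 + 334 = 356.99 kJ/kg
Q = m * total = 1.4 * 356.99
Q = 499.8 kJ

499.8


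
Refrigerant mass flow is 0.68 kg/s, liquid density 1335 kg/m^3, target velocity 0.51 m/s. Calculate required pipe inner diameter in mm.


A = m_dot / (rho * v) = 0.68 / (1335 * 0.51) = 0.0009987515605 m^2
d = sqrt(4*A/pi) * 1000
d = 35.7 mm

35.7


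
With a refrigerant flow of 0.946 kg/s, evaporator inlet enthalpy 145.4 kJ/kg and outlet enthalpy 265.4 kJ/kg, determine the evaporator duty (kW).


dh = 265.4 - 145.4 = 120.0 kJ/kg
Q_evap = m_dot * dh = 0.946 * 120.0
Q_evap = 113.52 kW

113.52


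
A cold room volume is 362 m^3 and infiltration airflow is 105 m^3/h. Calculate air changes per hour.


ACH = flow / volume
ACH = 105 / 362
ACH = 0.29

0.29


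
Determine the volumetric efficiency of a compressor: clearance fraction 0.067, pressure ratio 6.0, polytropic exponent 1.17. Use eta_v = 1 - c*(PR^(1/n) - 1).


PR^(1/n) = 6.0^(1/1.17) = 4.62473166
eta_v = 1 - 0.067 * (4.62473166 - 1)
eta_v = 0.7571

0.7571


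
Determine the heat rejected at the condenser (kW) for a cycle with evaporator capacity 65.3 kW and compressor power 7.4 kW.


Q_cond = Q_evap + W
Q_cond = 65.3 + 7.4
Q_cond = 72.7 kW

72.7


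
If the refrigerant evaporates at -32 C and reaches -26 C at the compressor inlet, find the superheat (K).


Superheat = T_suction - T_evap
Superheat = -26 - (-32)
Superheat = 6 K

6


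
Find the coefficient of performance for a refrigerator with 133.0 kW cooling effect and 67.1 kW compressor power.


COP = Q_evap / W
COP = 133.0 / 67.1
COP = 1.982

1.982


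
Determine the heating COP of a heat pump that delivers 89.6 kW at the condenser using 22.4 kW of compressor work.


COP_hp = Q_cond / W
COP_hp = 89.6 / 22.4
COP_hp = 4.0

4.0


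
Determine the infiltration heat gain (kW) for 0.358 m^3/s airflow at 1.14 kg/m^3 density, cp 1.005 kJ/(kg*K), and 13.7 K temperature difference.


Q = V_dot * rho * cp * dT
Q = 0.358 * 1.14 * 1.005 * 13.7
Q = 5.619 kW

5.619


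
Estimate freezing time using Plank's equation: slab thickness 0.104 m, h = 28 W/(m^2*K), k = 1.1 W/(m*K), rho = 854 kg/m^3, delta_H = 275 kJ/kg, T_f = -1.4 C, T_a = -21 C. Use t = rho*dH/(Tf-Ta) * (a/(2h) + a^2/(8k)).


dT = -1.4 - (-21) = 19.6 K
term1 = a/(2h) = 0.104/(2*28) = 0.001857142857
term2 = a^2/(8k) = 0.104^2/(8*1.1) = 0.001229090909
t = rho*dH*1000/dT * (term1 + term2)
t = 854*275*1000/19.6 * (0.001857142857 + 0.001229090909)
t = 36980 s

36980


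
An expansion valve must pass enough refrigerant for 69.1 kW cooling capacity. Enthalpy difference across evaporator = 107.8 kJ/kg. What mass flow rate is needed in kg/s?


m_dot = Q / dh
m_dot = 69.1 / 107.8
m_dot = 0.641 kg/s

0.641


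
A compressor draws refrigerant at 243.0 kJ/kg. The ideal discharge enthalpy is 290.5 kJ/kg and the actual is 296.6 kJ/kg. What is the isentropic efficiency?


dh_ideal = 290.5 - 243.0 = 47.5 kJ/kg
dh_actual = 296.6 - 243.0 = 53.6 kJ/kg
eta_s = dh_ideal / dh_actual = 47.5 / 53.6
eta_s = 0.8862

0.8862


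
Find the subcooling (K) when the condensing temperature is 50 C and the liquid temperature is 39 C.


Subcooling = T_cond - T_liquid
Subcooling = 50 - 39
Subcooling = 11 K

11


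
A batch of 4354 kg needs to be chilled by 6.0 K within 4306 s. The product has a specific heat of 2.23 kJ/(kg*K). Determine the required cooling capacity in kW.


Q = m * cp * dT / t
Q = 4354 * 2.23 * 6.0 / 4306
Q = 13.529 kW

13.529


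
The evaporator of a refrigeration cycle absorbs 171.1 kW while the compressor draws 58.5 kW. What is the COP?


COP = Q_evap / W
COP = 171.1 / 58.5
COP = 2.925

2.925


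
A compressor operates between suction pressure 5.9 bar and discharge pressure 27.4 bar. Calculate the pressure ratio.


PR = P_high / P_low
PR = 27.4 / 5.9
PR = 4.644

4.644


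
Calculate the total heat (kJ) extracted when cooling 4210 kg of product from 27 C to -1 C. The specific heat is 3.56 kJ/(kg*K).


dT = 27 - (-1) = 28 K
Q = m * cp * dT = 4210 * 3.56 * 28
Q = 419653 kJ

419653


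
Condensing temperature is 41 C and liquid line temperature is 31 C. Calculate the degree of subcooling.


Subcooling = T_cond - T_liquid
Subcooling = 41 - 31
Subcooling = 10 K

10


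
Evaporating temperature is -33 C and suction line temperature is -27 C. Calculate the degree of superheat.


Superheat = T_suction - T_evap
Superheat = -27 - (-33)
Superheat = 6 K

6


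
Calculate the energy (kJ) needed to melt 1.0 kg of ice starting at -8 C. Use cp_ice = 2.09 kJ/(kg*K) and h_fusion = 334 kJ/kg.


Sensible heat = cp * dT = 2.09 * 8 = 16.72 kJ/kg
Total per kg = 16.72 + 334 = 350.72 kJ/kg
Q = m * total = 1.0 * 350.72
Q = 350.7 kJ

350.7


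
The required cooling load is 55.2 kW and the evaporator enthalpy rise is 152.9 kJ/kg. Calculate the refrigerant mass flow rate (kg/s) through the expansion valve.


m_dot = Q / dh
m_dot = 55.2 / 152.9
m_dot = 0.361 kg/s

0.361


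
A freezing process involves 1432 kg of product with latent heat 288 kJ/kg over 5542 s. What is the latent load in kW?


Q_lat = m * h_fg / t
Q_lat = 1432 * 288 / 5542
Q_lat = 74.42 kW

74.42


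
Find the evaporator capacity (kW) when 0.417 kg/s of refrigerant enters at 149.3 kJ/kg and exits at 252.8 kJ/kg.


dh = 252.8 - 149.3 = 103.5 kJ/kg
Q_evap = m_dot * dh = 0.417 * 103.5
Q_evap = 43.16 kW

43.16


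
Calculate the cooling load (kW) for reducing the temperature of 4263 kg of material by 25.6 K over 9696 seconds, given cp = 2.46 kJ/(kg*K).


Q = m * cp * dT / t
Q = 4263 * 2.46 * 25.6 / 9696
Q = 27.688 kW

27.688


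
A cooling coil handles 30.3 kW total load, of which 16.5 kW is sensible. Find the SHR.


SHR = Q_sensible / Q_total
SHR = 16.5 / 30.3
SHR = 0.545

0.545


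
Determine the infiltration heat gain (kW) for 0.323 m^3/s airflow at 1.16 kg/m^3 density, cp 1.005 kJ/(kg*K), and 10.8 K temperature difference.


Q = V_dot * rho * cp * dT
Q = 0.323 * 1.16 * 1.005 * 10.8
Q = 4.067 kW

4.067


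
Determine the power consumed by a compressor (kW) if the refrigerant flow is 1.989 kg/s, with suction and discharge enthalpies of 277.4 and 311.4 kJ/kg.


dh = 311.4 - 277.4 = 34.0 kJ/kg
W = m_dot * dh = 1.989 * 34.0 = 67.63 kW

67.63


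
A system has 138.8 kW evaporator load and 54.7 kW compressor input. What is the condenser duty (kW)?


Q_cond = Q_evap + W
Q_cond = 138.8 + 54.7
Q_cond = 193.5 kW

193.5


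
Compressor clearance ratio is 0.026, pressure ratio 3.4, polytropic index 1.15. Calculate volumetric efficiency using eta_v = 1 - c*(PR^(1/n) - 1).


PR^(1/n) = 3.4^(1/1.15) = 2.89838171
eta_v = 1 - 0.026 * (2.89838171 - 1)
eta_v = 0.9506

0.9506


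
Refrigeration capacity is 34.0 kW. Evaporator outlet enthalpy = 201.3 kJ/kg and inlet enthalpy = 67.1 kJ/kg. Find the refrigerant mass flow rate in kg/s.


dh = 201.3 - 67.1 = 134.2 kJ/kg
m_dot = Q / dh = 34.0 / 134.2 = 0.2534 kg/s

0.2534


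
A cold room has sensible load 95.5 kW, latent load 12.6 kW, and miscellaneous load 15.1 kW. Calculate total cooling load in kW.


Q_total = Q_s + Q_l + Q_misc
Q_total = 95.5 + 12.6 + 15.1
Q_total = 123.2 kW

123.2


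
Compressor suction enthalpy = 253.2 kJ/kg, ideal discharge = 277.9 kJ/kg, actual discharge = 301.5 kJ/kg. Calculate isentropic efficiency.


dh_ideal = 277.9 - 253.2 = 24.7 kJ/kg
dh_actual = 301.5 - 253.2 = 48.3 kJ/kg
eta_s = dh_ideal / dh_actual = 24.7 / 48.3
eta_s = 0.5114

0.5114


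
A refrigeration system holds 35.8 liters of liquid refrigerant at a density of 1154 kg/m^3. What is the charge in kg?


Charge = V * rho / 1000
Charge = 35.8 * 1154 / 1000
Charge = 41.31 kg

41.31


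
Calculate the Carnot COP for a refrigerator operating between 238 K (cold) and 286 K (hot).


dT = 286 - 238 = 48 K
COP_carnot = T_cold / dT = 238 / 48
COP_carnot = 4.958

4.958


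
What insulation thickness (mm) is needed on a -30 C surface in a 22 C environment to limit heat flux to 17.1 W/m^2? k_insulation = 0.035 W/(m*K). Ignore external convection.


dT = 22 - (-30) = 52 K
thickness = k * dT / q_max * 1000
thickness = 0.035 * 52 / 17.1 * 1000
thickness = 106.4 mm

106.4


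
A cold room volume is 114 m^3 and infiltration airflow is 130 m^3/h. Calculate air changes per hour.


ACH = flow / volume
ACH = 130 / 114
ACH = 1.14

1.14


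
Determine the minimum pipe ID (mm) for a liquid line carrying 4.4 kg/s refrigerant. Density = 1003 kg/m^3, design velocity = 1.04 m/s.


A = m_dot / (rho * v) = 4.4 / (1003 * 1.04) = 0.004218114886 m^2
d = sqrt(4*A/pi) * 1000
d = 73.3 mm

73.3


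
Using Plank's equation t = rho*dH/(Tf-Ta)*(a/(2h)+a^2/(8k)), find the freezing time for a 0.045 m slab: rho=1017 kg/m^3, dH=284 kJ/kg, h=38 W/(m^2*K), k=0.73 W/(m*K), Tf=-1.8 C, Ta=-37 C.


dT = -1.8 - (-37) = 35.2 K
term1 = a/(2h) = 0.045/(2*38) = 0.0005921052632
term2 = a^2/(8k) = 0.045^2/(8*0.73) = 0.0003467465753
t = rho*dH*1000/dT * (term1 + term2)
t = 1017*284*1000/35.2 * (0.0005921052632 + 0.0003467465753)
t = 7704 s

7704


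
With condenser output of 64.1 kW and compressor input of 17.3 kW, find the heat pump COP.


COP_hp = Q_cond / W
COP_hp = 64.1 / 17.3
COP_hp = 3.705

3.705


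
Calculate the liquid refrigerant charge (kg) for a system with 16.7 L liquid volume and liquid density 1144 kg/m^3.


Charge = V * rho / 1000
Charge = 16.7 * 1144 / 1000
Charge = 19.1 kg

19.1


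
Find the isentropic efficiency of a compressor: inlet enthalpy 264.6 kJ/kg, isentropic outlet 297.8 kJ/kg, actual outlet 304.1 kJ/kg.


dh_ideal = 297.8 - 264.6 = 33.2 kJ/kg
dh_actual = 304.1 - 264.6 = 39.5 kJ/kg
eta_s = dh_ideal / dh_actual = 33.2 / 39.5
eta_s = 0.8405

0.8405


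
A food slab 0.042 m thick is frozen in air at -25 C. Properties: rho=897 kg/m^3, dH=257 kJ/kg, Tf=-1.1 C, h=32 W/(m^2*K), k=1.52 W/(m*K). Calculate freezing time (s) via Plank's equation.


dT = -1.1 - (-25) = 23.9 K
term1 = a/(2h) = 0.042/(2*32) = 0.00065625
term2 = a^2/(8k) = 0.042^2/(8*1.52) = 0.0001450657895
t = rho*dH*1000/dT * (term1 + term2)
t = 897*257*1000/23.9 * (0.00065625 + 0.0001450657895)
t = 7729 s

7729


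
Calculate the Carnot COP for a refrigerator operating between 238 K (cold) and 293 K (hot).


dT = 293 - 238 = 55 K
COP_carnot = T_cold / dT = 238 / 55
COP_carnot = 4.327

4.327


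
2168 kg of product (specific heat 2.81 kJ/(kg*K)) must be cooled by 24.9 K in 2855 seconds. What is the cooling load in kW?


Q = m * cp * dT / t
Q = 2168 * 2.81 * 24.9 / 2855
Q = 53.132 kW

53.132


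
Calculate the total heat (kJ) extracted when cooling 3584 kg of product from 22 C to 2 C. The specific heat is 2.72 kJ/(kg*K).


dT = 22 - (2) = 20 K
Q = m * cp * dT = 3584 * 2.72 * 20
Q = 194970 kJ

194970


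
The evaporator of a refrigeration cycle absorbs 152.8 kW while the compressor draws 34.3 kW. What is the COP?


COP = Q_evap / W
COP = 152.8 / 34.3
COP = 4.455

4.455


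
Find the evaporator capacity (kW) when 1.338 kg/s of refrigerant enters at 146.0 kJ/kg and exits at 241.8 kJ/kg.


dh = 241.8 - 146.0 = 95.8 kJ/kg
Q_evap = m_dot * dh = 1.338 * 95.8
Q_evap = 128.18 kW

128.18


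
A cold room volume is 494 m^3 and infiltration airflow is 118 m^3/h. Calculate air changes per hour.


ACH = flow / volume
ACH = 118 / 494
ACH = 0.239

0.239


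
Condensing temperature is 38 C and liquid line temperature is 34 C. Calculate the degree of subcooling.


Subcooling = T_cond - T_liquid
Subcooling = 38 - 34
Subcooling = 4 K

4


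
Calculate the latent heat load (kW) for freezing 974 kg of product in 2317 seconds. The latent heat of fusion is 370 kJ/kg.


Q_lat = m * h_fg / t
Q_lat = 974 * 370 / 2317
Q_lat = 155.54 kW

155.54


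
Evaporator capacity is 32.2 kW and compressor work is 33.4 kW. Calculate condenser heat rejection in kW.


Q_cond = Q_evap + W
Q_cond = 32.2 + 33.4
Q_cond = 65.6 kW

65.6


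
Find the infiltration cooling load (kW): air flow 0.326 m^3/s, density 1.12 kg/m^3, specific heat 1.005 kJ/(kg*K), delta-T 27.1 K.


Q = V_dot * rho * cp * dT
Q = 0.326 * 1.12 * 1.005 * 27.1
Q = 9.944 kW

9.944


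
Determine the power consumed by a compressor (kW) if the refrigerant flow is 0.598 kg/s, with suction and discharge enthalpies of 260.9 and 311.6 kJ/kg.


dh = 311.6 - 260.9 = 50.7 kJ/kg
W = m_dot * dh = 0.598 * 50.7 = 30.32 kW

30.32


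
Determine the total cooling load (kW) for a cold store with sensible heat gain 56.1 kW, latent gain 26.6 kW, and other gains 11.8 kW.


Q_total = Q_s + Q_l + Q_misc
Q_total = 56.1 + 26.6 + 11.8
Q_total = 94.5 kW

94.5


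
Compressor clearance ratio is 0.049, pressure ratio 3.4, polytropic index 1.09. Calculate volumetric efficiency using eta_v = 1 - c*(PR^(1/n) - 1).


PR^(1/n) = 3.4^(1/1.09) = 3.07323193
eta_v = 1 - 0.049 * (3.07323193 - 1)
eta_v = 0.8984

0.8984


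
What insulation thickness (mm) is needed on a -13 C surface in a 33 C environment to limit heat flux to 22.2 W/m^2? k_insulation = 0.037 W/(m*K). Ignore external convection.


dT = 33 - (-13) = 46 K
thickness = k * dT / q_max * 1000
thickness = 0.037 * 46 / 22.2 * 1000
thickness = 76.7 mm

76.7


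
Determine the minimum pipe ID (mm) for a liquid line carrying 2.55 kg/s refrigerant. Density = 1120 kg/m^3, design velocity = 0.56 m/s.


A = m_dot / (rho * v) = 2.55 / (1120 * 0.56) = 0.004065688776 m^2
d = sqrt(4*A/pi) * 1000
d = 71.9 mm

71.9


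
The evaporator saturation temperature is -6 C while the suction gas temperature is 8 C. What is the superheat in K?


Superheat = T_suction - T_evap
Superheat = 8 - (-6)
Superheat = 14 K

14


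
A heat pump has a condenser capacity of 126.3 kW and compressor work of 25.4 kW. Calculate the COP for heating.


COP_hp = Q_cond / W
COP_hp = 126.3 / 25.4
COP_hp = 4.972

4.972


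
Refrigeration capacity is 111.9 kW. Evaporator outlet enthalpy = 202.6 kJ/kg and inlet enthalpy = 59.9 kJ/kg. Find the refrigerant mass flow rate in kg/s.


dh = 202.6 - 59.9 = 142.7 kJ/kg
m_dot = Q / dh = 111.9 / 142.7 = 0.7842 kg/s

0.7842


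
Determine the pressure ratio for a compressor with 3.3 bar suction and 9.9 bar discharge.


PR = P_high / P_low
PR = 9.9 / 3.3
PR = 3.0

3.0


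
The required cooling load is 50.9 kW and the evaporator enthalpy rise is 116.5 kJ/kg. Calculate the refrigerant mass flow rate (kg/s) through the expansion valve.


m_dot = Q / dh
m_dot = 50.9 / 116.5
m_dot = 0.4369 kg/s

0.4369


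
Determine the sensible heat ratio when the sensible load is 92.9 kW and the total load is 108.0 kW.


SHR = Q_sensible / Q_total
SHR = 92.9 / 108.0
SHR = 0.86

0.86


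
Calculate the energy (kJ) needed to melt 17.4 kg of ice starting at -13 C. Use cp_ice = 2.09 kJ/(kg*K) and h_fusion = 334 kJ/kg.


Sensible heat = cp * dT = 2.09 * 13 = 27.17 kJ/kg
Total per kg = 27.17 + 334 = 361.17 kJ/kg
Q = m * total = 17.4 * 361.17
Q = 6284.4 kJ

6284.4


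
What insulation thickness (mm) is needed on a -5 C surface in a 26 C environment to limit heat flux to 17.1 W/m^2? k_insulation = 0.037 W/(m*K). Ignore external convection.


dT = 26 - (-5) = 31 K
thickness = k * dT / q_max * 1000
thickness = 0.037 * 31 / 17.1 * 1000
thickness = 67.1 mm

67.1


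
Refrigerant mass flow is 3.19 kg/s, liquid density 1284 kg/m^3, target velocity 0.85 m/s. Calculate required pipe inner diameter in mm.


A = m_dot / (rho * v) = 3.19 / (1284 * 0.85) = 0.002922851384 m^2
d = sqrt(4*A/pi) * 1000
d = 61.0 mm

61.0


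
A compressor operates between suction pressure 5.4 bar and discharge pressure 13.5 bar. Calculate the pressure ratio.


PR = P_high / P_low
PR = 13.5 / 5.4
PR = 2.5

2.5


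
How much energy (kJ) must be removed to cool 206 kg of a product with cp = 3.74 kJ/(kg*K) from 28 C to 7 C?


dT = 28 - (7) = 21 K
Q = m * cp * dT = 206 * 3.74 * 21
Q = 16179 kJ

16179


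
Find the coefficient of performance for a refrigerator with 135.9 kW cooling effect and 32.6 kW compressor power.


COP = Q_evap / W
COP = 135.9 / 32.6
COP = 4.169

4.169


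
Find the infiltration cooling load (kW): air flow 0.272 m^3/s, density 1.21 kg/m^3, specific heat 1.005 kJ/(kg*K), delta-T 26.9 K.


Q = V_dot * rho * cp * dT
Q = 0.272 * 1.21 * 1.005 * 26.9
Q = 8.898 kW

8.898


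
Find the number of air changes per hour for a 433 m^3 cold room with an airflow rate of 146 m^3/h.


ACH = flow / volume
ACH = 146 / 433
ACH = 0.337

0.337


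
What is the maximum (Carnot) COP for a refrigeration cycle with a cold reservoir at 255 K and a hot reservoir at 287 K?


dT = 287 - 255 = 32 K
COP_carnot = T_cold / dT = 255 / 32
COP_carnot = 7.969

7.969


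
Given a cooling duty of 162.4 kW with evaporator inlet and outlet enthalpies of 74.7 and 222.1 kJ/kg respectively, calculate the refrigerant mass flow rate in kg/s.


dh = 222.1 - 74.7 = 147.4 kJ/kg
m_dot = Q / dh = 162.4 / 147.4 = 1.1018 kg/s

1.1018


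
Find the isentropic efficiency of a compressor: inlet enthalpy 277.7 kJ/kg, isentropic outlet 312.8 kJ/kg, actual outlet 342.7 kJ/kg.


dh_ideal = 312.8 - 277.7 = 35.1 kJ/kg
dh_actual = 342.7 - 277.7 = 65.0 kJ/kg
eta_s = dh_ideal / dh_actual = 35.1 / 65.0
eta_s = 0.54

0.54


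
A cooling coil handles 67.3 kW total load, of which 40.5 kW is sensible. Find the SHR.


SHR = Q_sensible / Q_total
SHR = 40.5 / 67.3
SHR = 0.602

0.602


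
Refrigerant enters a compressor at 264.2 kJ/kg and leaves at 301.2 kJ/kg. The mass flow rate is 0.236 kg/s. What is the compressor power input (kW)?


dh = 301.2 - 264.2 = 37.0 kJ/kg
W = m_dot * dh = 0.236 * 37.0 = 8.73 kW

8.73


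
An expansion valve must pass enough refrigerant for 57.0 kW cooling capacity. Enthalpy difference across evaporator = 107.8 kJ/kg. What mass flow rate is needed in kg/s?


m_dot = Q / dh
m_dot = 57.0 / 107.8
m_dot = 0.5288 kg/s

0.5288


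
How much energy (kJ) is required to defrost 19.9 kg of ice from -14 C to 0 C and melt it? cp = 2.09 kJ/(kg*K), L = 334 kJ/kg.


Sensible heat = cp * dT = 2.09 * 14 = 29.26 kJ/kg
Total per kg = 29.26 + 334 = 363.26 kJ/kg
Q = m * total = 19.9 * 363.26
Q = 7228.9 kJ

7228.9


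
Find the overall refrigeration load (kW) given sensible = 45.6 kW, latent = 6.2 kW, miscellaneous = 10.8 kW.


Q_total = Q_s + Q_l + Q_misc
Q_total = 45.6 + 6.2 + 10.8
Q_total = 62.6 kW

62.6


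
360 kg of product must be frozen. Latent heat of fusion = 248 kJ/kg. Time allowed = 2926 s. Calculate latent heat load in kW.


Q_lat = m * h_fg / t
Q_lat = 360 * 248 / 2926
Q_lat = 30.51 kW

30.51


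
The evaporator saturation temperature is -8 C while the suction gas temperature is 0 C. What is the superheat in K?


Superheat = T_suction - T_evap
Superheat = 0 - (-8)
Superheat = 8 K

8


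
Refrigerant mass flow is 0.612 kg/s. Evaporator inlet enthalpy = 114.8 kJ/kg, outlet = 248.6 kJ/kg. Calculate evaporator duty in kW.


dh = 248.6 - 114.8 = 133.8 kJ/kg
Q_evap = m_dot * dh = 0.612 * 133.8
Q_evap = 81.89 kW

81.89


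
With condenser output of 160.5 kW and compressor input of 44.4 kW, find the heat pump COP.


COP_hp = Q_cond / W
COP_hp = 160.5 / 44.4
COP_hp = 3.615

3.615


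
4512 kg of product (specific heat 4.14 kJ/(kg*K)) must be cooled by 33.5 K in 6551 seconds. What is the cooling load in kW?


Q = m * cp * dT / t
Q = 4512 * 4.14 * 33.5 / 6551
Q = 95.523 kW

95.523


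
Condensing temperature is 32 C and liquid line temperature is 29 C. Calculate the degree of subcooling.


Subcooling = T_cond - T_liquid
Subcooling = 32 - 29
Subcooling = 3 K

3


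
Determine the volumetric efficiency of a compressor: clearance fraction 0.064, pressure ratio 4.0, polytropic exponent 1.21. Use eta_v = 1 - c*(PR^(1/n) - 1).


PR^(1/n) = 4.0^(1/1.21) = 3.14463498
eta_v = 1 - 0.064 * (3.14463498 - 1)
eta_v = 0.8627

0.8627


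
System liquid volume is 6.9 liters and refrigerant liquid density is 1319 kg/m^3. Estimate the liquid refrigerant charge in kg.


Charge = V * rho / 1000
Charge = 6.9 * 1319 / 1000
Charge = 9.1 kg

9.1


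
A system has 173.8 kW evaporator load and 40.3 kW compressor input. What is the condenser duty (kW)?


Q_cond = Q_evap + W
Q_cond = 173.8 + 40.3
Q_cond = 214.1 kW

214.1


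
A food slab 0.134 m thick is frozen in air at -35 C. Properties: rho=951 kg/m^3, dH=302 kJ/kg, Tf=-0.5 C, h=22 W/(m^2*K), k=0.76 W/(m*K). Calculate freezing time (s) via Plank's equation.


dT = -0.5 - (-35) = 34.5 K
term1 = a/(2h) = 0.134/(2*22) = 0.003045454545
term2 = a^2/(8k) = 0.134^2/(8*0.76) = 0.002953289474
t = rho*dH*1000/dT * (term1 + term2)
t = 951*302*1000/34.5 * (0.003045454545 + 0.002953289474)
t = 49938 s

49938


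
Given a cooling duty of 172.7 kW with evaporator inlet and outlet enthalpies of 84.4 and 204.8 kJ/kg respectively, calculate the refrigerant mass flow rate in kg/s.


dh = 204.8 - 84.4 = 120.4 kJ/kg
m_dot = Q / dh = 172.7 / 120.4 = 1.4344 kg/s

1.4344


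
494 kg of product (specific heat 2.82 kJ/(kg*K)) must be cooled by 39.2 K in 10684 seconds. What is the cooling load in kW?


Q = m * cp * dT / t
Q = 494 * 2.82 * 39.2 / 10684
Q = 5.111 kW

5.111


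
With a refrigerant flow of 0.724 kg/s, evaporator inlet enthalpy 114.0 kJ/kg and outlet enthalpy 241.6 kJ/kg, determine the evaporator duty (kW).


dh = 241.6 - 114.0 = 127.6 kJ/kg
Q_evap = m_dot * dh = 0.724 * 127.6
Q_evap = 92.38 kW

92.38


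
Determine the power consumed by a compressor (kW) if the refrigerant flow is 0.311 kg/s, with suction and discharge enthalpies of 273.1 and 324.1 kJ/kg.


dh = 324.1 - 273.1 = 51.0 kJ/kg
W = m_dot * dh = 0.311 * 51.0 = 15.86 kW

15.86


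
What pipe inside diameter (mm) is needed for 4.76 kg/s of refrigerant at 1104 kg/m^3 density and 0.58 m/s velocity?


A = m_dot / (rho * v) = 4.76 / (1104 * 0.58) = 0.007433783108 m^2
d = sqrt(4*A/pi) * 1000
d = 97.3 mm

97.3


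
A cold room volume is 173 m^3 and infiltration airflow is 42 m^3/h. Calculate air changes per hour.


ACH = flow / volume
ACH = 42 / 173
ACH = 0.243

0.243


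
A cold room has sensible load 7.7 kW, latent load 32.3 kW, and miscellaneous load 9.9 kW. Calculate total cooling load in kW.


Q_total = Q_s + Q_l + Q_misc
Q_total = 7.7 + 32.3 + 9.9
Q_total = 49.9 kW

49.9


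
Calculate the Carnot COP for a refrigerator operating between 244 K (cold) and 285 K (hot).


dT = 285 - 244 = 41 K
COP_carnot = T_cold / dT = 244 / 41
COP_carnot = 5.951

5.951


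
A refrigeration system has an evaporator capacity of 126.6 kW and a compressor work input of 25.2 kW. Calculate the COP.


COP = Q_evap / W
COP = 126.6 / 25.2
COP = 5.024

5.024


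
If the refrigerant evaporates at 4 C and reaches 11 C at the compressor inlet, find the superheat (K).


Superheat = T_suction - T_evap
Superheat = 11 - (4)
Superheat = 7 K

7


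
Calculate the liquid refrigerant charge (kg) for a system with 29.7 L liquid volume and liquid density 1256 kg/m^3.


Charge = V * rho / 1000
Charge = 29.7 * 1256 / 1000
Charge = 37.3 kg

37.3


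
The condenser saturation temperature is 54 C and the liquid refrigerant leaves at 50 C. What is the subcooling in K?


Subcooling = T_cond - T_liquid
Subcooling = 54 - 50
Subcooling = 4 K

4


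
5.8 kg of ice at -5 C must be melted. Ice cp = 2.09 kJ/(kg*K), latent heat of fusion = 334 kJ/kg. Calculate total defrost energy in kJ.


Sensible heat = cp * dT = 2.09 * 5 = 10.45 kJ/kg
Total per kg = 10.45 + 334 = 344.45 kJ/kg
Q = m * total = 5.8 * 344.45
Q = 1997.8 kJ

1997.8


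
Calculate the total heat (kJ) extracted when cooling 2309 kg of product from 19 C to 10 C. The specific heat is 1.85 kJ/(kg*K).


dT = 19 - (10) = 9 K
Q = m * cp * dT = 2309 * 1.85 * 9
Q = 38445 kJ

38445


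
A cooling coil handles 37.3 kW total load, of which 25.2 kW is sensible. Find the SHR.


SHR = Q_sensible / Q_total
SHR = 25.2 / 37.3
SHR = 0.676

0.676


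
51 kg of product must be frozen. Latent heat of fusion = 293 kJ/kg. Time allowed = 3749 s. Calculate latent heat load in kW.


Q_lat = m * h_fg / t
Q_lat = 51 * 293 / 3749
Q_lat = 3.99 kW

3.99


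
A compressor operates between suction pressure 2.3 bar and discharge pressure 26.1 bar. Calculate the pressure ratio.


PR = P_high / P_low
PR = 26.1 / 2.3
PR = 11.348

11.348


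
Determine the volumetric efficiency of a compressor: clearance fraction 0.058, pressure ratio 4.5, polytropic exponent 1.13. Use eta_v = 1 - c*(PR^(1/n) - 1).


PR^(1/n) = 4.5^(1/1.13) = 3.78498508
eta_v = 1 - 0.058 * (3.78498508 - 1)
eta_v = 0.8385

0.8385


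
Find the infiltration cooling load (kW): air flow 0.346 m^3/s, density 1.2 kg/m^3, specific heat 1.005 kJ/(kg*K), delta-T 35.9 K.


Q = V_dot * rho * cp * dT
Q = 0.346 * 1.2 * 1.005 * 35.9
Q = 14.98 kW

14.98


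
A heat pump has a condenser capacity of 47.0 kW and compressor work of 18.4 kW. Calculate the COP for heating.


COP_hp = Q_cond / W
COP_hp = 47.0 / 18.4
COP_hp = 2.554

2.554


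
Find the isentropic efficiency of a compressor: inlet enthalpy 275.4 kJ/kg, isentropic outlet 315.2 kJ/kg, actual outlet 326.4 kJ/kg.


dh_ideal = 315.2 - 275.4 = 39.8 kJ/kg
dh_actual = 326.4 - 275.4 = 51.0 kJ/kg
eta_s = dh_ideal / dh_actual = 39.8 / 51.0
eta_s = 0.7804

0.7804


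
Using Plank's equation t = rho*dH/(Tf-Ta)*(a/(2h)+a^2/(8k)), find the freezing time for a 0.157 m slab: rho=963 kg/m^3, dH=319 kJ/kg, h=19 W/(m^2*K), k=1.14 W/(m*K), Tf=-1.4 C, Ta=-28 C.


dT = -1.4 - (-28) = 26.6 K
term1 = a/(2h) = 0.157/(2*19) = 0.004131578947
term2 = a^2/(8k) = 0.157^2/(8*1.14) = 0.002702741228
t = rho*dH*1000/dT * (term1 + term2)
t = 963*319*1000/26.6 * (0.004131578947 + 0.002702741228)
t = 78928 s

78928


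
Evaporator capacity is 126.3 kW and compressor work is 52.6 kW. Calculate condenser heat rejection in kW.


Q_cond = Q_evap + W
Q_cond = 126.3 + 52.6
Q_cond = 178.9 kW

178.9


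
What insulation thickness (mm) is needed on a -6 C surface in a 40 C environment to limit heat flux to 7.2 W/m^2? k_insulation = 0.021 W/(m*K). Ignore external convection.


dT = 40 - (-6) = 46 K
thickness = k * dT / q_max * 1000
thickness = 0.021 * 46 / 7.2 * 1000
thickness = 134.2 mm

134.2


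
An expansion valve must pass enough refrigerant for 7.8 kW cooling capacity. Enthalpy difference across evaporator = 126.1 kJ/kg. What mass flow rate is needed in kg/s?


m_dot = Q / dh
m_dot = 7.8 / 126.1
m_dot = 0.0619 kg/s

0.0619


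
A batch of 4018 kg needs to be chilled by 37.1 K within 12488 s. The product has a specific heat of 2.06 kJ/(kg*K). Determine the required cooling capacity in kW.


Q = m * cp * dT / t
Q = 4018 * 2.06 * 37.1 / 12488
Q = 24.59 kW

24.59


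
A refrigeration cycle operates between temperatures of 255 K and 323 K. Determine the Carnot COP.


dT = 323 - 255 = 68 K
COP_carnot = T_cold / dT = 255 / 68
COP_carnot = 3.75

3.75


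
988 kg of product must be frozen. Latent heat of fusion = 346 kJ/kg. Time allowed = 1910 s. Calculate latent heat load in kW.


Q_lat = m * h_fg / t
Q_lat = 988 * 346 / 1910
Q_lat = 178.98 kW

178.98


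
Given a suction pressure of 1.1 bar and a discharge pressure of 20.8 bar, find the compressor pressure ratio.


PR = P_high / P_low
PR = 20.8 / 1.1
PR = 18.909

18.909


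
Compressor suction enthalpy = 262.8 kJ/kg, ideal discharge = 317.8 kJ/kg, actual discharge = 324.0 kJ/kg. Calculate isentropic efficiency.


dh_ideal = 317.8 - 262.8 = 55.0 kJ/kg
dh_actual = 324.0 - 262.8 = 61.2 kJ/kg
eta_s = dh_ideal / dh_actual = 55.0 / 61.2
eta_s = 0.8987

0.8987


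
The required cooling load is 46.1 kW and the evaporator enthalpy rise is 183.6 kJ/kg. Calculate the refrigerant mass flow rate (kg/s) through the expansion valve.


m_dot = Q / dh
m_dot = 46.1 / 183.6
m_dot = 0.2511 kg/s

0.2511


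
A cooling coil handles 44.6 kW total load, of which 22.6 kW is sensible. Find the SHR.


SHR = Q_sensible / Q_total
SHR = 22.6 / 44.6
SHR = 0.507

0.507


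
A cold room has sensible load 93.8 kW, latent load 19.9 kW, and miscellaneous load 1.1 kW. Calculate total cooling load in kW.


Q_total = Q_s + Q_l + Q_misc
Q_total = 93.8 + 19.9 + 1.1
Q_total = 114.8 kW

114.8


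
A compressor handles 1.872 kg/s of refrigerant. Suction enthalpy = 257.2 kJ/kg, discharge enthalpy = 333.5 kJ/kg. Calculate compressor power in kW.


dh = 333.5 - 257.2 = 76.3 kJ/kg
W = m_dot * dh = 1.872 * 76.3 = 142.83 kW

142.83


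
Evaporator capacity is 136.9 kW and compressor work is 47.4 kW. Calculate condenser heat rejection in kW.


Q_cond = Q_evap + W
Q_cond = 136.9 + 47.4
Q_cond = 184.3 kW

184.3


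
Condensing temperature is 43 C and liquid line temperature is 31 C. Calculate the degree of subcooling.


Subcooling = T_cond - T_liquid
Subcooling = 43 - 31
Subcooling = 12 K

12


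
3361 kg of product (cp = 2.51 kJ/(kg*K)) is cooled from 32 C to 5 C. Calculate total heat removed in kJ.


dT = 32 - (5) = 27 K
Q = m * cp * dT = 3361 * 2.51 * 27
Q = 227775 kJ

227775


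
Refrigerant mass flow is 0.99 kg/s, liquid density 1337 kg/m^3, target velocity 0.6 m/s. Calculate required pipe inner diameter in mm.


A = m_dot / (rho * v) = 0.99 / (1337 * 0.6) = 0.001234106208 m^2
d = sqrt(4*A/pi) * 1000
d = 39.6 mm

39.6


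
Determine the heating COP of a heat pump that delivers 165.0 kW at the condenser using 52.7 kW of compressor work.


COP_hp = Q_cond / W
COP_hp = 165.0 / 52.7
COP_hp = 3.131

3.131


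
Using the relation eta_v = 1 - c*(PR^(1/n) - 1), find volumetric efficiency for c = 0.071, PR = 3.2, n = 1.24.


PR^(1/n) = 3.2^(1/1.24) = 2.55493005
eta_v = 1 - 0.071 * (2.55493005 - 1)
eta_v = 0.8896

0.8896


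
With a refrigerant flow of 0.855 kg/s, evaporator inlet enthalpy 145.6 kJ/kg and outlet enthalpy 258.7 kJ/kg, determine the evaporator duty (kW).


dh = 258.7 - 145.6 = 113.1 kJ/kg
Q_evap = m_dot * dh = 0.855 * 113.1
Q_evap = 96.7 kW

96.7


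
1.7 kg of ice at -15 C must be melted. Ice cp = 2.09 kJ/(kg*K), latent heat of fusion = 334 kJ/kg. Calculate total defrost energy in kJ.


Sensible heat = cp * dT = 2.09 * 15 = 31.35 kJ/kg
Total per kg = 31.35 + 334 = 365.35 kJ/kg
Q = m * total = 1.7 * 365.35
Q = 621.1 kJ

621.1


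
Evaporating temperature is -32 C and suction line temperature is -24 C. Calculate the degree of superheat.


Superheat = T_suction - T_evap
Superheat = -24 - (-32)
Superheat = 8 K

8


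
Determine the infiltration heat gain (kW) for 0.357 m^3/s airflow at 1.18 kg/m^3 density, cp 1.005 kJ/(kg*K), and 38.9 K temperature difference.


Q = V_dot * rho * cp * dT
Q = 0.357 * 1.18 * 1.005 * 38.9
Q = 16.469 kW

16.469


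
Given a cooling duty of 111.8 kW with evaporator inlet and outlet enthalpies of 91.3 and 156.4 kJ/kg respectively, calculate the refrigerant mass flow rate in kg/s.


dh = 156.4 - 91.3 = 65.1 kJ/kg
m_dot = Q / dh = 111.8 / 65.1 = 1.7174 kg/s

1.7174


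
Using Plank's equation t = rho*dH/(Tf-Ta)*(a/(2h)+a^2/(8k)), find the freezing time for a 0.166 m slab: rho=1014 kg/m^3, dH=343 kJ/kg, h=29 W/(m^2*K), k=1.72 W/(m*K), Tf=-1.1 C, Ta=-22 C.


dT = -1.1 - (-22) = 20.9 K
term1 = a/(2h) = 0.166/(2*29) = 0.002862068966
term2 = a^2/(8k) = 0.166^2/(8*1.72) = 0.002002616279
t = rho*dH*1000/dT * (term1 + term2)
t = 1014*343*1000/20.9 * (0.002862068966 + 0.002002616279)
t = 80954 s

80954


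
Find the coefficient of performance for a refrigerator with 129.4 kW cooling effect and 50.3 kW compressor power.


COP = Q_evap / W
COP = 129.4 / 50.3
COP = 2.573

2.573


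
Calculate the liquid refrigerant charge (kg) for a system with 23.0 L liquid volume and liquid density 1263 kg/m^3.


Charge = V * rho / 1000
Charge = 23.0 * 1263 / 1000
Charge = 29.05 kg

29.05


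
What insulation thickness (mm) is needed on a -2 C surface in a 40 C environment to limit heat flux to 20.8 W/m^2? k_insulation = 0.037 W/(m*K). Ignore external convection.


dT = 40 - (-2) = 42 K
thickness = k * dT / q_max * 1000
thickness = 0.037 * 42 / 20.8 * 1000
thickness = 74.7 mm

74.7


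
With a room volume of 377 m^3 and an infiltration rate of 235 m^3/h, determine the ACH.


ACH = flow / volume
ACH = 235 / 377
ACH = 0.623

0.623


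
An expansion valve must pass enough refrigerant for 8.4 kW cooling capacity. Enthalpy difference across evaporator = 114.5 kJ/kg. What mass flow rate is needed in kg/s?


m_dot = Q / dh
m_dot = 8.4 / 114.5
m_dot = 0.0734 kg/s

0.0734


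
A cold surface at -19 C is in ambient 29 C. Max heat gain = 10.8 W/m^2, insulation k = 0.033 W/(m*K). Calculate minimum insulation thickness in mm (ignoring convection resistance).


dT = 29 - (-19) = 48 K
thickness = k * dT / q_max * 1000
thickness = 0.033 * 48 / 10.8 * 1000
thickness = 146.7 mm

146.7


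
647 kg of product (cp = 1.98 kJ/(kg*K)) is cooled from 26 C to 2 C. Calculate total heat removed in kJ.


dT = 26 - (2) = 24 K
Q = m * cp * dT = 647 * 1.98 * 24
Q = 30745 kJ

30745


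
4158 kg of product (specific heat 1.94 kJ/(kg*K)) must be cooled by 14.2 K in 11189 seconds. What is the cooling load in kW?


Q = m * cp * dT / t
Q = 4158 * 1.94 * 14.2 / 11189
Q = 10.237 kW

10.237


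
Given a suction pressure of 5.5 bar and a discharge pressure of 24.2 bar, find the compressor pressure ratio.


PR = P_high / P_low
PR = 24.2 / 5.5
PR = 4.4

4.4


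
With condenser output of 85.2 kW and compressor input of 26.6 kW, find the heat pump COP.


COP_hp = Q_cond / W
COP_hp = 85.2 / 26.6
COP_hp = 3.203

3.203


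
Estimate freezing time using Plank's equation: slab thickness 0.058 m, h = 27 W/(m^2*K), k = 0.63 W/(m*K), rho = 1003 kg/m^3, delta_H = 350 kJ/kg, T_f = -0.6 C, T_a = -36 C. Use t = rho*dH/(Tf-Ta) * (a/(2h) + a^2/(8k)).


dT = -0.6 - (-36) = 35.4 K
term1 = a/(2h) = 0.058/(2*27) = 0.001074074074
term2 = a^2/(8k) = 0.058^2/(8*0.63) = 0.0006674603175
t = rho*dH*1000/dT * (term1 + term2)
t = 1003*350*1000/35.4 * (0.001074074074 + 0.0006674603175)
t = 17270 s

17270


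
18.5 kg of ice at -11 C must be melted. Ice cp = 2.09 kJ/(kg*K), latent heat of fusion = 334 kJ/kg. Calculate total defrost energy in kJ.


Sensible heat = cp * dT = 2.09 * 11 = 22.99 kJ/kg
Total per kg = 22.99 + 334 = 356.99 kJ/kg
Q = m * total = 18.5 * 356.99
Q = 6604.3 kJ

6604.3


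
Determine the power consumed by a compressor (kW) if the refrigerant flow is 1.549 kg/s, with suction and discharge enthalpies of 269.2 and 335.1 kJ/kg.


dh = 335.1 - 269.2 = 65.9 kJ/kg
W = m_dot * dh = 1.549 * 65.9 = 102.08 kW

102.08


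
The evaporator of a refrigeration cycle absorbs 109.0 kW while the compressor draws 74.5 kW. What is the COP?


COP = Q_evap / W
COP = 109.0 / 74.5
COP = 1.463

1.463


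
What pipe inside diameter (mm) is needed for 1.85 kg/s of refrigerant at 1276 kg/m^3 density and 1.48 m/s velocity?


A = m_dot / (rho * v) = 1.85 / (1276 * 1.48) = 0.0009796238245 m^2
d = sqrt(4*A/pi) * 1000
d = 35.3 mm

35.3


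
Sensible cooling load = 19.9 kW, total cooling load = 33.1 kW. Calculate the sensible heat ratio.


SHR = Q_sensible / Q_total
SHR = 19.9 / 33.1
SHR = 0.601

0.601


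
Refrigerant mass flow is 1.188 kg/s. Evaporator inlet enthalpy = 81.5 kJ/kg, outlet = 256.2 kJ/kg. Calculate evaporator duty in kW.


dh = 256.2 - 81.5 = 174.7 kJ/kg
Q_evap = m_dot * dh = 1.188 * 174.7
Q_evap = 207.54 kW

207.54


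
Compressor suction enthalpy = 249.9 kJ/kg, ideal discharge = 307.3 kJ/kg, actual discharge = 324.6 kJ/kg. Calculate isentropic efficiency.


dh_ideal = 307.3 - 249.9 = 57.4 kJ/kg
dh_actual = 324.6 - 249.9 = 74.7 kJ/kg
eta_s = dh_ideal / dh_actual = 57.4 / 74.7
eta_s = 0.7684

0.7684


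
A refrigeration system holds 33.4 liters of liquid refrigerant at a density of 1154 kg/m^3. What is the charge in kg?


Charge = V * rho / 1000
Charge = 33.4 * 1154 / 1000
Charge = 38.54 kg

38.54


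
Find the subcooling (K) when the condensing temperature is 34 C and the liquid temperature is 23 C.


Subcooling = T_cond - T_liquid
Subcooling = 34 - 23
Subcooling = 11 K

11


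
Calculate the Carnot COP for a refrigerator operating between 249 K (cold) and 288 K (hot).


dT = 288 - 249 = 39 K
COP_carnot = T_cold / dT = 249 / 39
COP_carnot = 6.385

6.385


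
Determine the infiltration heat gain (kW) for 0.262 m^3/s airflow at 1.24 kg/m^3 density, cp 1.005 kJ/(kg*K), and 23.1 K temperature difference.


Q = V_dot * rho * cp * dT
Q = 0.262 * 1.24 * 1.005 * 23.1
Q = 7.542 kW

7.542


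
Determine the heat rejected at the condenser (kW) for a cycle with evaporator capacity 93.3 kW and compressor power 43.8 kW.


Q_cond = Q_evap + W
Q_cond = 93.3 + 43.8
Q_cond = 137.1 kW

137.1


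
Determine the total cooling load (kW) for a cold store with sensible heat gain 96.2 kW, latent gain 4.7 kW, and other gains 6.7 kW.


Q_total = Q_s + Q_l + Q_misc
Q_total = 96.2 + 4.7 + 6.7
Q_total = 107.6 kW

107.6


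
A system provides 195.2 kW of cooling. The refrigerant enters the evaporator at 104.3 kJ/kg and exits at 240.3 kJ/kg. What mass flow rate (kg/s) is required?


dh = 240.3 - 104.3 = 136.0 kJ/kg
m_dot = Q / dh = 195.2 / 136.0 = 1.4353 kg/s

1.4353
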